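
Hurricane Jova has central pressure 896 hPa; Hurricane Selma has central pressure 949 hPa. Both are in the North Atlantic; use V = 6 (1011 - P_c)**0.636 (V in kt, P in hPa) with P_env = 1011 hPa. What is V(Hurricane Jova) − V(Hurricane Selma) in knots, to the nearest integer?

Hurricane Jova: ΔP = 115; V ≈ 6 × 115^0.636 ≈ 122.67 kt.
Hurricane Selma: ΔP = 62; V ≈ 6 × 62^0.636 ≈ 82.82 kt.
Difference ≈ 122.67 − 82.82 = 39.85 → 40 kt.

40 kt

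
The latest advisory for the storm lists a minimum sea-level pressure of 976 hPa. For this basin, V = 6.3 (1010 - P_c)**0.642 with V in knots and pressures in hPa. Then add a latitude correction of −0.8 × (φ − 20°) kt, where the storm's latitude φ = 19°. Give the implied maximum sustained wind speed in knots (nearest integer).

ΔP = 1010 − 976 = 34 hPa.
34^0.642 ≈ 9.621.
V ≈ 6.3 × 9.621 ≈ 60.6 kt.
Latitude correction: −0.8 × (19 − 20) = 0.8 kt.
Corrected V ≈ 61.4 kt → 61 kt.

61 kt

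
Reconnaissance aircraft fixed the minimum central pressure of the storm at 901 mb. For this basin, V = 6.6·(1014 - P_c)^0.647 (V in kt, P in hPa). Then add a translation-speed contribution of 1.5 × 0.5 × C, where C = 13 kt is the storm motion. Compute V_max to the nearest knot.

ΔP = 1014 − 901 = 113 mb.
113^0.647 ≈ 21.298.
V ≈ 6.6 × 21.298 ≈ 140.6 kt.
Translation term: 1.5 × 0.5 × 13 = 9.75 kt.
Corrected V ≈ 150.35 kt → 150 kt.

150 kt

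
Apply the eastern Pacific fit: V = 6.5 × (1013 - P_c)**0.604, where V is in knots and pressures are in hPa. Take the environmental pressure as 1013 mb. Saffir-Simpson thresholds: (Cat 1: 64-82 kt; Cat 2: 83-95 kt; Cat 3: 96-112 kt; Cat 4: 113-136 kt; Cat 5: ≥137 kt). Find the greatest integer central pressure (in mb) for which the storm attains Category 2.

Category 2 begins at V = 83 kt.
Required ΔP = (83/6.5)^(1/0.604) = 12.769^1.656 ≈ 67.83 mb.
P_c ≤ 1013 − 67.83 = 945.17, so the highest integer P_c is 945 mb.

945 mb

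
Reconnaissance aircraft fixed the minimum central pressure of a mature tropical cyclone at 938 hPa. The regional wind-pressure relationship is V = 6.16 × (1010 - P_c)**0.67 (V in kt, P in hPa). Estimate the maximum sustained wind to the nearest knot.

ΔP = 1010 − 938 = 72 hPa.
72^0.67 ≈ 17.555.
V ≈ 6.16 × 17.555 ≈ 108.1 kt.

108 kt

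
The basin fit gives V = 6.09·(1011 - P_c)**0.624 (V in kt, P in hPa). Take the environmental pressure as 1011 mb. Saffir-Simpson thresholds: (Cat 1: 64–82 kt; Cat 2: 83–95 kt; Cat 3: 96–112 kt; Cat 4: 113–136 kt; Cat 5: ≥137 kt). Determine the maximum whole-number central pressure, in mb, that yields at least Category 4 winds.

Category 4 begins at V = 113 kt.
Required ΔP = (113/6.09)^(1/0.624) = 18.555^1.603 ≈ 107.84 mb.
P_c ≤ 1011 − 107.84 = 903.16, so the highest integer P_c is 903 mb.

903 mb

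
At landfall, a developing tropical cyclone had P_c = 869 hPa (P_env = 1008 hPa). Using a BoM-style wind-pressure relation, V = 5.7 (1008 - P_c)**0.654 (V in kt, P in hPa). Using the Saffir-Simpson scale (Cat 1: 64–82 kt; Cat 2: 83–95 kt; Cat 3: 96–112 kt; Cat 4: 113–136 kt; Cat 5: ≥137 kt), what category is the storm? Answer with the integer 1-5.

5

ΔP = 1008 − 869 = 139 hPa.
V ≈ 5.7 × 139^0.654 = 5.7 × 25.21 ≈ 144 kt.
144 kt falls in the Category 5 band.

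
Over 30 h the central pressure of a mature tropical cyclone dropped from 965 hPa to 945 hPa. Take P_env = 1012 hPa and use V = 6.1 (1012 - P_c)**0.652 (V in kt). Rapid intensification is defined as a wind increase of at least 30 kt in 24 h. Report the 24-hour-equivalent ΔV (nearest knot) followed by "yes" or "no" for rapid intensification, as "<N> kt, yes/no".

16 kt, no

V₁: ΔP = 47, V ≈ 6.1 × 47^0.652 ≈ 75.08 kt.
V₂: ΔP = 67, V ≈ 6.1 × 67^0.652 ≈ 94.61 kt.
ΔV over 30 h = 19.53 kt → 24 h equivalent = 19.53 × 24/30 ≈ 15.62 kt.
16 kt < 30 kt ⇒ not rapid intensification.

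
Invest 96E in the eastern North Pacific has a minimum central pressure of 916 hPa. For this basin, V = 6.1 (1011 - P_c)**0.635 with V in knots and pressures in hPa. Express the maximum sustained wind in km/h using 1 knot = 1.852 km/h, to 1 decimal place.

203.6 km/h

ΔP = 1011 − 916 = 95 hPa.
V ≈ 6.1 × 95^0.635 = 6.1 × 18.024 ≈ 109.947 kt.
109.947 × 1.852 ≈ 203.62 km/h → 203.6 km/h.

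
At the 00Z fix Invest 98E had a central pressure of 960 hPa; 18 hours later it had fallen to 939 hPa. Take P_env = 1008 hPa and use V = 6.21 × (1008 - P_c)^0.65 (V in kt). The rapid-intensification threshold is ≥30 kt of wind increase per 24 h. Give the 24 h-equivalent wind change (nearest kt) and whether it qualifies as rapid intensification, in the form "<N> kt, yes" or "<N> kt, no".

V₁: ΔP = 48, V ≈ 6.21 × 48^0.65 ≈ 76.90 kt.
V₂: ΔP = 69, V ≈ 6.21 × 69^0.65 ≈ 97.35 kt.
ΔV over 18 h = 20.45 kt → 24 h equivalent = 20.45 × 24/18 ≈ 27.27 kt.
27 kt < 30 kt ⇒ not rapid intensification.

27 kt, no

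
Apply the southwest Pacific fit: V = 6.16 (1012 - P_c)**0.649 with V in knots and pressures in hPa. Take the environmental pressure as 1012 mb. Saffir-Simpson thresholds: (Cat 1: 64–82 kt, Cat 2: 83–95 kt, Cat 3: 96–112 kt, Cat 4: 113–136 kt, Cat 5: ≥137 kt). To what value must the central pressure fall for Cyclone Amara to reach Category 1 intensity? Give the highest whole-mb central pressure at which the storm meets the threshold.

975 mb

Category 1 begins at V = 64 kt.
Required ΔP = (64/6.16)^(1/0.649) = 10.390^1.541 ≈ 36.85 mb.
P_c ≤ 1012 − 36.85 = 975.15, so the highest integer P_c is 975 mb.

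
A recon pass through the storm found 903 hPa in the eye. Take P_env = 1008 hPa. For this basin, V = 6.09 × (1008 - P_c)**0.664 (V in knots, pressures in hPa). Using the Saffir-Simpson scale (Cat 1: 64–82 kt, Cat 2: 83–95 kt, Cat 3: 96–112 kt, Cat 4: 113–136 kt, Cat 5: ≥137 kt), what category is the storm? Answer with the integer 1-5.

4

ΔP = 1008 − 903 = 105 hPa.
V ≈ 6.09 × 105^0.664 = 6.09 × 21.98 ≈ 134 kt.
134 kt falls in the Category 4 band.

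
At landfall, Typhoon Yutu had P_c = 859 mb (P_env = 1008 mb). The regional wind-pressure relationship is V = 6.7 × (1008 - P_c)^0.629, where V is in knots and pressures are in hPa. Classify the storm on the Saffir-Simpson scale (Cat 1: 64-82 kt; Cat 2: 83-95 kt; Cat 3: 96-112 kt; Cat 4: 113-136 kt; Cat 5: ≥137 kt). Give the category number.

ΔP = 1008 − 859 = 149 mb.
V ≈ 6.7 × 149^0.629 = 6.7 × 23.28 ≈ 156 kt.
156 kt falls in the Category 5 band.

5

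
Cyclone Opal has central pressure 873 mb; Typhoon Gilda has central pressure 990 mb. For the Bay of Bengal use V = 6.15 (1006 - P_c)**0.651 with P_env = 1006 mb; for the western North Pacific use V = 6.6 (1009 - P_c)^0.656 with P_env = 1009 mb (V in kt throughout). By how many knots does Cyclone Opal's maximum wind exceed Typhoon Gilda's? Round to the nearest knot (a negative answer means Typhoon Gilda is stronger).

103 kt

Cyclone Opal: ΔP = 133; V ≈ 6.15 × 133^0.651 ≈ 148.42 kt.
Typhoon Gilda: ΔP = 19; V ≈ 6.6 × 19^0.656 ≈ 45.54 kt.
Difference ≈ 148.42 − 45.54 = 102.88 → 103 kt.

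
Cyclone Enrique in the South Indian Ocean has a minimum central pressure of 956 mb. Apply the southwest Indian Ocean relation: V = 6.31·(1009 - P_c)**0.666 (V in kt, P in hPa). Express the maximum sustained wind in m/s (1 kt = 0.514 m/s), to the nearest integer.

46 m/s

ΔP = 1009 − 956 = 53 mb.
V ≈ 6.31 × 53^0.666 = 6.31 × 14.072 ≈ 88.797 kt.
88.797 × 0.514 ≈ 45.64 m/s → 46 m/s.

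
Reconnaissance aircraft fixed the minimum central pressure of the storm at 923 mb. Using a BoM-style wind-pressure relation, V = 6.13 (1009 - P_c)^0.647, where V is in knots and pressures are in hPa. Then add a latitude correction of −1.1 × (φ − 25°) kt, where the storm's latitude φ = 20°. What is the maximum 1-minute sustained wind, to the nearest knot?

ΔP = 1009 − 923 = 86 mb.
86^0.647 ≈ 17.849.
V ≈ 6.13 × 17.849 ≈ 109.4 kt.
Latitude correction: −1.1 × (20 − 25) = 5.5 kt.
Corrected V ≈ 114.9 kt → 115 kt.

115 kt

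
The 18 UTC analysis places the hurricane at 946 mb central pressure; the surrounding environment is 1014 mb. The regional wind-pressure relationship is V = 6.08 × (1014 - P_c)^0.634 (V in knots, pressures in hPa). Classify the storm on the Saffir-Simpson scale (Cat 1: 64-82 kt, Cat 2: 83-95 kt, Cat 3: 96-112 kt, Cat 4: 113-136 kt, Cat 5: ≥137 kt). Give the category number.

2

ΔP = 1014 − 946 = 68 mb.
V ≈ 6.08 × 68^0.634 = 6.08 × 14.51 ≈ 88 kt.
88 kt falls in the Category 2 band.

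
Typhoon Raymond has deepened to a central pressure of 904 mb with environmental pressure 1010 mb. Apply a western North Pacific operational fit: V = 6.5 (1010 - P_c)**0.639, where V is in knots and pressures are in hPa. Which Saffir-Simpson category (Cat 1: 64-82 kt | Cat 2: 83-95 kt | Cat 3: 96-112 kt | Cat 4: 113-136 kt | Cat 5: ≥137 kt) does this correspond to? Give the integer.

4

ΔP = 1010 − 904 = 106 mb.
V ≈ 6.5 × 106^0.639 = 6.5 × 19.69 ≈ 128 kt.
128 kt falls in the Category 4 band.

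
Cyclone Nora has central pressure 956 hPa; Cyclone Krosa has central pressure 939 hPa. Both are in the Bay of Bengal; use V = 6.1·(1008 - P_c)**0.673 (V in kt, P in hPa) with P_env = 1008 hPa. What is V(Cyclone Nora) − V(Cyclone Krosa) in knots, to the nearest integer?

-18 kt

Cyclone Nora: ΔP = 52; V ≈ 6.1 × 52^0.673 ≈ 87.14 kt.
Cyclone Krosa: ΔP = 69; V ≈ 6.1 × 69^0.673 ≈ 105.41 kt.
Difference ≈ 87.14 − 105.41 = -18.27 → -18 kt.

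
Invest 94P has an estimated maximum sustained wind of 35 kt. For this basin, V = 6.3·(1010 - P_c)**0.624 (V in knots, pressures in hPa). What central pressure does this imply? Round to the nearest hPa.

ΔP = (V / 6.3)^(1/0.624) = (35/6.3)^1.603.
35/6.3 = 5.556; 5.556^1.603 ≈ 15.61 hPa.
P_c = 1010 − 15.61 = 994.39 ≈ 994 hPa.

994 hPa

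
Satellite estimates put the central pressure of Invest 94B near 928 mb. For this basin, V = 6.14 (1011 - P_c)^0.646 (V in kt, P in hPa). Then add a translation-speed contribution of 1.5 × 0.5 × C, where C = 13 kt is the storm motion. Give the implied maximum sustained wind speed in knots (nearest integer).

ΔP = 1011 − 928 = 83 mb.
83^0.646 ≈ 17.367.
V ≈ 6.14 × 17.367 ≈ 106.6 kt.
Translation term: 1.5 × 0.5 × 13 = 9.75 kt.
Corrected V ≈ 116.35 kt → 116 kt.

116 kt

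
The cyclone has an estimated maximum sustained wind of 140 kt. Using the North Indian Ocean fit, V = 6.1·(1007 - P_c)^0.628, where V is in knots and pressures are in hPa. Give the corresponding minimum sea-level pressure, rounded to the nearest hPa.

ΔP = (V / 6.1)^(1/0.628) = (140/6.1)^1.592.
140/6.1 = 22.951; 22.951^1.592 ≈ 146.85 hPa.
P_c = 1007 − 146.85 = 860.15 ≈ 860 hPa.

860 hPa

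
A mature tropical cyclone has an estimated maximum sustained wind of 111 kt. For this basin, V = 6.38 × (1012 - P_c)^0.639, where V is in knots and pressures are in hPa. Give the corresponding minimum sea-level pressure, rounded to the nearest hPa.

ΔP = (V / 6.38)^(1/0.639) = (111/6.38)^1.565.
111/6.38 = 17.398; 17.398^1.565 ≈ 87.36 hPa.
P_c = 1012 − 87.36 = 924.64 ≈ 925 hPa.

925 hPa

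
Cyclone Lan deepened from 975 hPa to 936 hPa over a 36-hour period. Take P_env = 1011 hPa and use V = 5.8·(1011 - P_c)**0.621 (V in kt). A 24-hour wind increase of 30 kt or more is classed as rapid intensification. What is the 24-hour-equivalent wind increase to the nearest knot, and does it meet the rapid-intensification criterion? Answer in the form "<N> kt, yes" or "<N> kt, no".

V₁: ΔP = 36, V ≈ 5.8 × 36^0.621 ≈ 53.69 kt.
V₂: ΔP = 75, V ≈ 5.8 × 75^0.621 ≈ 84.69 kt.
ΔV over 36 h = 31.00 kt → 24 h equivalent = 31.00 × 24/36 ≈ 20.67 kt.
21 kt < 30 kt ⇒ not rapid intensification.

21 kt, no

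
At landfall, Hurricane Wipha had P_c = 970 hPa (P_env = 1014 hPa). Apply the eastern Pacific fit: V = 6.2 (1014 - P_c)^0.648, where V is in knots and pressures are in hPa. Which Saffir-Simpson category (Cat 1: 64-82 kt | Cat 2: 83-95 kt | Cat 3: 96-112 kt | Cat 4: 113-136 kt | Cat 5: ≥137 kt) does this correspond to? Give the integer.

1

ΔP = 1014 − 970 = 44 hPa.
V ≈ 6.2 × 44^0.648 = 6.2 × 11.61 ≈ 72 kt.
72 kt falls in the Category 1 band.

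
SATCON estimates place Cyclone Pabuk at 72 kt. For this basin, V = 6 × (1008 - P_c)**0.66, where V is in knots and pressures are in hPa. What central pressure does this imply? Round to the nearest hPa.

965 hPa

ΔP = (V / 6)^(1/0.66) = (72/6)^1.515.
72/6 = 12.000; 12.000^1.515 ≈ 43.16 hPa.
P_c = 1008 − 43.16 = 964.84 ≈ 965 hPa.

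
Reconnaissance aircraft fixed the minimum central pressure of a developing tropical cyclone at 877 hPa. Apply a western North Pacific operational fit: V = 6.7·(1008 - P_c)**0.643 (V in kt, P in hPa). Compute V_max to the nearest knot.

154 kt

ΔP = 1008 − 877 = 131 hPa.
131^0.643 ≈ 22.983.
V ≈ 6.7 × 22.983 ≈ 154.0 kt.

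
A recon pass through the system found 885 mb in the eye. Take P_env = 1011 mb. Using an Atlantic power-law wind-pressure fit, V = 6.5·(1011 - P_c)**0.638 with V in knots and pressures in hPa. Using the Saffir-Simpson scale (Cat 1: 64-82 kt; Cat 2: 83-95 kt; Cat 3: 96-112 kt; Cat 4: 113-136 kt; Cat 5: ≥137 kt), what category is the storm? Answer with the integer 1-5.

ΔP = 1011 − 885 = 126 mb.
V ≈ 6.5 × 126^0.638 = 6.5 × 21.88 ≈ 142 kt.
142 kt falls in the Category 5 band.

5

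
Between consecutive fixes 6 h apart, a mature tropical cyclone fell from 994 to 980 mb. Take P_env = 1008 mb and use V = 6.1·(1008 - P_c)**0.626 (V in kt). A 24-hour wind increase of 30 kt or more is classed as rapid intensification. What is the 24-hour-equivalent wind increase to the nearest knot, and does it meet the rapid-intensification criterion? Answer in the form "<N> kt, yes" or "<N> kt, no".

69 kt, yes

V₁: ΔP = 14, V ≈ 6.1 × 14^0.626 ≈ 31.83 kt.
V₂: ΔP = 28, V ≈ 6.1 × 28^0.626 ≈ 49.12 kt.
ΔV over 6 h = 17.29 kt → 24 h equivalent = 17.29 × 24/6 ≈ 69.16 kt.
69 kt ≥ 30 kt ⇒ rapid intensification.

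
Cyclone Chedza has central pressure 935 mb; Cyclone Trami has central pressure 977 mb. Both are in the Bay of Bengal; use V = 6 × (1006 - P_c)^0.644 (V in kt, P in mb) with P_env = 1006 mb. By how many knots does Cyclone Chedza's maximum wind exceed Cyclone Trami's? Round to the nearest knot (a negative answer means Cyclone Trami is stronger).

Cyclone Chedza: ΔP = 71; V ≈ 6 × 71^0.644 ≈ 93.40 kt.
Cyclone Trami: ΔP = 29; V ≈ 6 × 29^0.644 ≈ 52.47 kt.
Difference ≈ 93.40 − 52.47 = 40.93 → 41 kt.

41 kt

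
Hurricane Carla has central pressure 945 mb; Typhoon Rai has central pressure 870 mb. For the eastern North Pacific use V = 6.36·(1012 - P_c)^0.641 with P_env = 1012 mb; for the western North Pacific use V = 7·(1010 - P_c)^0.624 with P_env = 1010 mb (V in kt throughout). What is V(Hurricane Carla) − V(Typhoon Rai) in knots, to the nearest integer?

Hurricane Carla: ΔP = 67; V ≈ 6.36 × 67^0.641 ≈ 94.18 kt.
Typhoon Rai: ΔP = 140; V ≈ 7 × 140^0.624 ≈ 152.86 kt.
Difference ≈ 94.18 − 152.86 = -58.68 → -59 kt.

-59 kt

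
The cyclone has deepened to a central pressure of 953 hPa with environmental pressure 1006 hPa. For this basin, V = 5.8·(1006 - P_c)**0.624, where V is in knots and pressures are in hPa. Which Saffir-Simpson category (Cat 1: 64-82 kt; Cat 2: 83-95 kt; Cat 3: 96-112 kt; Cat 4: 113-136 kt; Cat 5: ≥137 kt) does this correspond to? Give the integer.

1

ΔP = 1006 − 953 = 53 hPa.
V ≈ 5.8 × 53^0.624 = 5.8 × 11.91 ≈ 69 kt.
69 kt falls in the Category 1 band.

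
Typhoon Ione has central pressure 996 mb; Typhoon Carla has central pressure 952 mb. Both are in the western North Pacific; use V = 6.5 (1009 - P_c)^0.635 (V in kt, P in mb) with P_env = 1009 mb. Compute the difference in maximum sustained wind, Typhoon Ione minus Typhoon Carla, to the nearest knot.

Typhoon Ione: ΔP = 13; V ≈ 6.5 × 13^0.635 ≈ 33.13 kt.
Typhoon Carla: ΔP = 57; V ≈ 6.5 × 57^0.635 ≈ 84.70 kt.
Difference ≈ 33.13 − 84.70 = -51.57 → -52 kt.

-52 kt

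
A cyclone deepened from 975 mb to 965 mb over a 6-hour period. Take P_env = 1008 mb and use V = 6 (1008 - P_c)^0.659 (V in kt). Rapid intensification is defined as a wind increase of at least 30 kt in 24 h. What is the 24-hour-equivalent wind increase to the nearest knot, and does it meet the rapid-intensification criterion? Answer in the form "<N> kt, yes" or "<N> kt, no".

46 kt, yes

V₁: ΔP = 33, V ≈ 6 × 33^0.659 ≈ 60.10 kt.
V₂: ΔP = 43, V ≈ 6 × 43^0.659 ≈ 71.55 kt.
ΔV over 6 h = 11.45 kt → 24 h equivalent = 11.45 × 24/6 ≈ 45.80 kt.
46 kt ≥ 30 kt ⇒ rapid intensification.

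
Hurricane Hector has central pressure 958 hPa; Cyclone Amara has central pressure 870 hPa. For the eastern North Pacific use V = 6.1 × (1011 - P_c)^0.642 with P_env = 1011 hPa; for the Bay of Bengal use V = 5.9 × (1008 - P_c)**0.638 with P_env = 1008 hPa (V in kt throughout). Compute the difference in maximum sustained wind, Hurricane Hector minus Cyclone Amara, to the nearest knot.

-59 kt

Hurricane Hector: ΔP = 53; V ≈ 6.1 × 53^0.642 ≈ 78.04 kt.
Cyclone Amara: ΔP = 138; V ≈ 5.9 × 138^0.638 ≈ 136.80 kt.
Difference ≈ 78.04 − 136.80 = -58.76 → -59 kt.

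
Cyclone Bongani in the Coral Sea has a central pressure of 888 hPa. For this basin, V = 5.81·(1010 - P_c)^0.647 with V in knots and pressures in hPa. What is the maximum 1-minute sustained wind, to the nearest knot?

ΔP = 1010 − 888 = 122 hPa.
122^0.647 ≈ 22.381.
V ≈ 5.81 × 22.381 ≈ 130.0 kt.

130 kt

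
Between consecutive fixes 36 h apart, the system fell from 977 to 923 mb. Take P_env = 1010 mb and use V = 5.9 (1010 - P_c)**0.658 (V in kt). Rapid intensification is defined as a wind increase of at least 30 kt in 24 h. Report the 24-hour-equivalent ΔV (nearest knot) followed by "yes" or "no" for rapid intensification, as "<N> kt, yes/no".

V₁: ΔP = 33, V ≈ 5.9 × 33^0.658 ≈ 58.89 kt.
V₂: ΔP = 87, V ≈ 5.9 × 87^0.658 ≈ 111.44 kt.
ΔV over 36 h = 52.55 kt → 24 h equivalent = 52.55 × 24/36 ≈ 35.03 kt.
35 kt ≥ 30 kt ⇒ rapid intensification.

35 kt, yes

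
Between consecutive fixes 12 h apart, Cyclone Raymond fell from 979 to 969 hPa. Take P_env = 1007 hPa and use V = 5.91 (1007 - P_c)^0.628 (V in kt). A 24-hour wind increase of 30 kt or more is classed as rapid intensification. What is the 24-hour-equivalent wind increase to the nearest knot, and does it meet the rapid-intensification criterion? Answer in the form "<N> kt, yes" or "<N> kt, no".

20 kt, no

V₁: ΔP = 28, V ≈ 5.91 × 28^0.628 ≈ 47.91 kt.
V₂: ΔP = 38, V ≈ 5.91 × 38^0.628 ≈ 58.04 kt.
ΔV over 12 h = 10.13 kt → 24 h equivalent = 10.13 × 24/12 ≈ 20.26 kt.
20 kt < 30 kt ⇒ not rapid intensification.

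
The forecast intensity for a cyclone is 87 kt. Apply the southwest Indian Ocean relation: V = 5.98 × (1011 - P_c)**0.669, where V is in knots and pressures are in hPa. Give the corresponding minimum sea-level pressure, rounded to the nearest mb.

956 mb

ΔP = (V / 5.98)^(1/0.669) = (87/5.98)^1.495.
87/5.98 = 14.548; 14.548^1.495 ≈ 54.72 mb.
P_c = 1011 − 54.72 = 956.28 ≈ 956 mb.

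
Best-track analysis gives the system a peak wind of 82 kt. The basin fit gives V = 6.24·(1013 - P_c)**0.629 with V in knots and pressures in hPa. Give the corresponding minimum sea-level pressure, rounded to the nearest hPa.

ΔP = (V / 6.24)^(1/0.629) = (82/6.24)^1.590.
82/6.24 = 13.141; 13.141^1.590 ≈ 60.04 hPa.
P_c = 1013 − 60.04 = 952.96 ≈ 953 hPa.

953 hPa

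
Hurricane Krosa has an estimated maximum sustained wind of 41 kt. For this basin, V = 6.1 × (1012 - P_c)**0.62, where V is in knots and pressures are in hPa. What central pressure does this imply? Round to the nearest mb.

ΔP = (V / 6.1)^(1/0.62) = (41/6.1)^1.613.
41/6.1 = 6.721; 6.721^1.613 ≈ 21.61 mb.
P_c = 1012 − 21.61 = 990.39 ≈ 990 mb.

990 mb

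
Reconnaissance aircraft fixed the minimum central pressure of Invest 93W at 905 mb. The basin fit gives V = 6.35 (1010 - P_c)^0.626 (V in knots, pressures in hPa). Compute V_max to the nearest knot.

ΔP = 1010 − 905 = 105 mb.
105^0.626 ≈ 18.419.
V ≈ 6.35 × 18.419 ≈ 117.0 kt.

117 kt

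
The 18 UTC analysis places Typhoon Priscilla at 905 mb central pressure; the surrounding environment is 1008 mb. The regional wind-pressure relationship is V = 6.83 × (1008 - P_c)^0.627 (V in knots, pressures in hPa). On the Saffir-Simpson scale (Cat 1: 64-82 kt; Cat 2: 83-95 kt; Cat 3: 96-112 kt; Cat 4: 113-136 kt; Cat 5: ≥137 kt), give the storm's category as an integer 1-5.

4

ΔP = 1008 − 905 = 103 mb.
V ≈ 6.83 × 103^0.627 = 6.83 × 18.28 ≈ 125 kt.
125 kt falls in the Category 4 band.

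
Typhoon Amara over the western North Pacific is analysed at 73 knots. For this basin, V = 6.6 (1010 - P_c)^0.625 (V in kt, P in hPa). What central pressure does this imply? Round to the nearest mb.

963 mb

ΔP = (V / 6.6)^(1/0.625) = (73/6.6)^1.600.
73/6.6 = 11.061; 11.061^1.600 ≈ 46.78 mb.
P_c = 1010 − 46.78 = 963.22 ≈ 963 mb.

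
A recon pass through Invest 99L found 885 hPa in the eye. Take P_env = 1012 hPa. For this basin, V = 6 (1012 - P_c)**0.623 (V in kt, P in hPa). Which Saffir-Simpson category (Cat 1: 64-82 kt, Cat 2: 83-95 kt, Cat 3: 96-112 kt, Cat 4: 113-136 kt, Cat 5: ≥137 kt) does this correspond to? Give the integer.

4

ΔP = 1012 − 885 = 127 hPa.
V ≈ 6 × 127^0.623 = 6 × 20.45 ≈ 123 kt.
123 kt falls in the Category 4 band.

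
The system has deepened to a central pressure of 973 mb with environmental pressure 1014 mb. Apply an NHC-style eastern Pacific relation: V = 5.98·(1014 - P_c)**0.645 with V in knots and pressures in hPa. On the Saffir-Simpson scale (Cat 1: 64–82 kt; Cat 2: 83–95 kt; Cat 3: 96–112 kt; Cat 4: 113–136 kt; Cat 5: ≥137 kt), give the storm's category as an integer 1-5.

ΔP = 1014 − 973 = 41 mb.
V ≈ 5.98 × 41^0.645 = 5.98 × 10.97 ≈ 66 kt.
66 kt falls in the Category 1 band.

1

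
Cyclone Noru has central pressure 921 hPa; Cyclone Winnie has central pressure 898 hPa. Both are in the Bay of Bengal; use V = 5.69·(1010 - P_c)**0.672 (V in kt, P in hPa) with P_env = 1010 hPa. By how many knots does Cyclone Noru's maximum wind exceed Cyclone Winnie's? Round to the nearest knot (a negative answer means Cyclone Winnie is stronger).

Cyclone Noru: ΔP = 89; V ≈ 5.69 × 89^0.672 ≈ 116.17 kt.
Cyclone Winnie: ΔP = 112; V ≈ 5.69 × 112^0.672 ≈ 135.58 kt.
Difference ≈ 116.17 − 135.58 = -19.41 → -19 kt.

-19 kt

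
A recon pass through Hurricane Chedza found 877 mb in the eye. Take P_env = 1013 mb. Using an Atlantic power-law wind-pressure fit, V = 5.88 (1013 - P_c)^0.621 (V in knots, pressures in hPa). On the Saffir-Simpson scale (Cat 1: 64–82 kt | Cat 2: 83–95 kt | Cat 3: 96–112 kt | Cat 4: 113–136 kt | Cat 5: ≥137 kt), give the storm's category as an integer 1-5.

ΔP = 1013 − 877 = 136 mb.
V ≈ 5.88 × 136^0.621 = 5.88 × 21.13 ≈ 124 kt.
124 kt falls in the Category 4 band.

4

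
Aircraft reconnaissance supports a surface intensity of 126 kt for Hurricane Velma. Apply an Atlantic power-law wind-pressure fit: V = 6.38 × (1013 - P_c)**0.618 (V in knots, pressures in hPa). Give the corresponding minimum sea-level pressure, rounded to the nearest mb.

888 mb

ΔP = (V / 6.38)^(1/0.618) = (126/6.38)^1.618.
126/6.38 = 19.749; 19.749^1.618 ≈ 124.84 mb.
P_c = 1013 − 124.84 = 888.16 ≈ 888 mb.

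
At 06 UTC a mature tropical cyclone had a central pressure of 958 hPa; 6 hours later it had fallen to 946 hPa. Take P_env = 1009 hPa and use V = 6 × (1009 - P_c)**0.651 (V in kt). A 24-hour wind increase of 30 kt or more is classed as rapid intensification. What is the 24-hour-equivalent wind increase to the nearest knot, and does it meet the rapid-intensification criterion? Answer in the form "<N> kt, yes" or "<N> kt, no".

46 kt, yes

V₁: ΔP = 51, V ≈ 6 × 51^0.651 ≈ 77.59 kt.
V₂: ΔP = 63, V ≈ 6 × 63^0.651 ≈ 89.03 kt.
ΔV over 6 h = 11.44 kt → 24 h equivalent = 11.44 × 24/6 ≈ 45.76 kt.
46 kt ≥ 30 kt ⇒ rapid intensification.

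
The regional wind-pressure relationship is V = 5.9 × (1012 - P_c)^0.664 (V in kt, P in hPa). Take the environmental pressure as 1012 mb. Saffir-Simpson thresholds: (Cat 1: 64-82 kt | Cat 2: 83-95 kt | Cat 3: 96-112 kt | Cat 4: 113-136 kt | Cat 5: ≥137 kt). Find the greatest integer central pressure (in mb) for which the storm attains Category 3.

Category 3 begins at V = 96 kt.
Required ΔP = (96/5.9)^(1/0.664) = 16.271^1.506 ≈ 66.75 mb.
P_c ≤ 1012 − 66.75 = 945.25, so the highest integer P_c is 945 mb.

945 mb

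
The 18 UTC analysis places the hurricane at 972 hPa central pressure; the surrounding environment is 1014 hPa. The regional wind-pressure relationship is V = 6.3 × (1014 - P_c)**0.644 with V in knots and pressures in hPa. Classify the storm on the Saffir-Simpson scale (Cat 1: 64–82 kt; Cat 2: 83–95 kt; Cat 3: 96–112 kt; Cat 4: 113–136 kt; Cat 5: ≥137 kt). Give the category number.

ΔP = 1014 − 972 = 42 hPa.
V ≈ 6.3 × 42^0.644 = 6.3 × 11.10 ≈ 70 kt.
70 kt falls in the Category 1 band.

1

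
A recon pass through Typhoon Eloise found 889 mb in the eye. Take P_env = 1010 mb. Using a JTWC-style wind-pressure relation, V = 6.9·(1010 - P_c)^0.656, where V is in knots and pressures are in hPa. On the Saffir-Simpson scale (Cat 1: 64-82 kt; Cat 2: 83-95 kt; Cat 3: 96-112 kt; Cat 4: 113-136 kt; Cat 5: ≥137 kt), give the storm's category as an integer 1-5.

5

ΔP = 1010 − 889 = 121 mb.
V ≈ 6.9 × 121^0.656 = 6.9 × 23.24 ≈ 160 kt.
160 kt falls in the Category 5 band.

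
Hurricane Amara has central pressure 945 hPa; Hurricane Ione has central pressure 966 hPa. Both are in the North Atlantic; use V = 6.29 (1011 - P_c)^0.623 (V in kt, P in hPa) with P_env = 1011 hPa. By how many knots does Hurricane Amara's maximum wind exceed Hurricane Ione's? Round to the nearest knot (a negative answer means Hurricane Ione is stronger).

Hurricane Amara: ΔP = 66; V ≈ 6.29 × 66^0.623 ≈ 85.55 kt.
Hurricane Ione: ΔP = 45; V ≈ 6.29 × 45^0.623 ≈ 67.39 kt.
Difference ≈ 85.55 − 67.39 = 18.16 → 18 kt.

18 kt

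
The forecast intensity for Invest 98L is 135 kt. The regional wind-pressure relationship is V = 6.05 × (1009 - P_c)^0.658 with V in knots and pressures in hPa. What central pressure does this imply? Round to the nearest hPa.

ΔP = (V / 6.05)^(1/0.658) = (135/6.05)^1.520.
135/6.05 = 22.314; 22.314^1.520 ≈ 112.08 hPa.
P_c = 1009 − 112.08 = 896.92 ≈ 897 hPa.

897 hPa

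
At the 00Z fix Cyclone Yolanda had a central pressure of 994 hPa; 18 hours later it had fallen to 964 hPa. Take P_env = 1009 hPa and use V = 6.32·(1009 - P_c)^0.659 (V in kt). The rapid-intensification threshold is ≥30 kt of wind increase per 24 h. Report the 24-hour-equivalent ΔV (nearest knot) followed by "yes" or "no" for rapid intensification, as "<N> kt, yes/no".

V₁: ΔP = 15, V ≈ 6.32 × 15^0.659 ≈ 37.65 kt.
V₂: ΔP = 45, V ≈ 6.32 × 45^0.659 ≈ 77.66 kt.
ΔV over 18 h = 40.01 kt → 24 h equivalent = 40.01 × 24/18 ≈ 53.35 kt.
53 kt ≥ 30 kt ⇒ rapid intensification.

53 kt, yes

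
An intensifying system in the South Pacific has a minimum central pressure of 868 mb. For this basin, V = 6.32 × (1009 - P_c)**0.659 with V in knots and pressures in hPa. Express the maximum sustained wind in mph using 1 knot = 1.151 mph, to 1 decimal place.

189.7 mph

ΔP = 1009 − 868 = 141 mb.
V ≈ 6.32 × 141^0.659 = 6.32 × 26.082 ≈ 164.836 kt.
164.836 × 1.151 ≈ 189.73 mph → 189.7 mph.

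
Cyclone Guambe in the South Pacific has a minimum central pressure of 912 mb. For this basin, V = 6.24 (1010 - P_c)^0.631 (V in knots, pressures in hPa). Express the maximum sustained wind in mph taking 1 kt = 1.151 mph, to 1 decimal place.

129.6 mph

ΔP = 1010 − 912 = 98 mb.
V ≈ 6.24 × 98^0.631 = 6.24 × 18.049 ≈ 112.628 kt.
112.628 × 1.151 ≈ 129.64 mph → 129.6 mph.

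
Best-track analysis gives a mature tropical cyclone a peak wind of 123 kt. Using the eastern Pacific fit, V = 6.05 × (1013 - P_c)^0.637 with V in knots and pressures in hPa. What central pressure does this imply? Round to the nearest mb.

ΔP = (V / 6.05)^(1/0.637) = (123/6.05)^1.570.
123/6.05 = 20.331; 20.331^1.570 ≈ 113.14 mb.
P_c = 1013 − 113.14 = 899.86 ≈ 900 mb.

900 mb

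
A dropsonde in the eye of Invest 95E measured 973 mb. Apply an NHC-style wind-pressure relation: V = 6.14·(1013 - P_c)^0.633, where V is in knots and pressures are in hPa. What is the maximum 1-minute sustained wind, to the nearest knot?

63 kt

ΔP = 1013 − 973 = 40 mb.
40^0.633 ≈ 10.330.
V ≈ 6.14 × 10.330 ≈ 63.4 kt.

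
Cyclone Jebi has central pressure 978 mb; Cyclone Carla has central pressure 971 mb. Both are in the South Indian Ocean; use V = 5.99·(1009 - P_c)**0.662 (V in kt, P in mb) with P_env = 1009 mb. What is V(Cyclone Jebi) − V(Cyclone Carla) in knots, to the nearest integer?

Cyclone Jebi: ΔP = 31; V ≈ 5.99 × 31^0.662 ≈ 58.17 kt.
Cyclone Carla: ΔP = 38; V ≈ 5.99 × 38^0.662 ≈ 66.56 kt.
Difference ≈ 58.17 − 66.56 = -8.39 → -8 kt.

-8 kt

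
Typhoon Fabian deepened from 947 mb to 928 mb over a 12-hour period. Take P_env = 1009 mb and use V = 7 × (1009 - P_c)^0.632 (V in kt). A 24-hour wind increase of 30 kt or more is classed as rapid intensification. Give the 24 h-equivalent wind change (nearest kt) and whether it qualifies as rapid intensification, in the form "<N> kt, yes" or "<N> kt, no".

35 kt, yes

V₁: ΔP = 62, V ≈ 7 × 62^0.632 ≈ 95.04 kt.
V₂: ΔP = 81, V ≈ 7 × 81^0.632 ≈ 112.53 kt.
ΔV over 12 h = 17.49 kt → 24 h equivalent = 17.49 × 24/12 ≈ 34.98 kt.
35 kt ≥ 30 kt ⇒ rapid intensification.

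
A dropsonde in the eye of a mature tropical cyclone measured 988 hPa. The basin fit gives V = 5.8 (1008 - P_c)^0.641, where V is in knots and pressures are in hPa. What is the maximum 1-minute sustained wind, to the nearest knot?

ΔP = 1008 − 988 = 20 hPa.
20^0.641 ≈ 6.823.
V ≈ 5.8 × 6.823 ≈ 39.6 kt.

40 kt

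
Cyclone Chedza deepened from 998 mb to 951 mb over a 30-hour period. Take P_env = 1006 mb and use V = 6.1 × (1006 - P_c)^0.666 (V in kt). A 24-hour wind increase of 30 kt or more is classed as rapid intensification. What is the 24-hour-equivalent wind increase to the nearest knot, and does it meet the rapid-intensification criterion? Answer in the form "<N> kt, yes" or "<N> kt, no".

V₁: ΔP = 8, V ≈ 6.1 × 8^0.666 ≈ 24.37 kt.
V₂: ΔP = 55, V ≈ 6.1 × 55^0.666 ≈ 87.99 kt.
ΔV over 30 h = 63.62 kt → 24 h equivalent = 63.62 × 24/30 ≈ 50.90 kt.
51 kt ≥ 30 kt ⇒ rapid intensification.

51 kt, yes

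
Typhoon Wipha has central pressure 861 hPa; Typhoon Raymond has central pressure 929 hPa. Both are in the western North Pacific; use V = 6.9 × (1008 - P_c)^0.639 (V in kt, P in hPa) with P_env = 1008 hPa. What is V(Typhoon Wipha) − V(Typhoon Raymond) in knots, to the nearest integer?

Typhoon Wipha: ΔP = 147; V ≈ 6.9 × 147^0.639 ≈ 167.40 kt.
Typhoon Raymond: ΔP = 79; V ≈ 6.9 × 79^0.639 ≈ 112.57 kt.
Difference ≈ 167.40 − 112.57 = 54.83 → 55 kt.

55 kt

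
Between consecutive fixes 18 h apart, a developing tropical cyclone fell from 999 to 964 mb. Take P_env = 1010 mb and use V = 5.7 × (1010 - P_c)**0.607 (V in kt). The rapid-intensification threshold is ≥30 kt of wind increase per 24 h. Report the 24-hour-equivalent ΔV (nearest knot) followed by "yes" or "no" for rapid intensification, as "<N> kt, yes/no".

45 kt, yes

V₁: ΔP = 11, V ≈ 5.7 × 11^0.607 ≈ 24.43 kt.
V₂: ΔP = 46, V ≈ 5.7 × 46^0.607 ≈ 58.23 kt.
ΔV over 18 h = 33.80 kt → 24 h equivalent = 33.80 × 24/18 ≈ 45.07 kt.
45 kt ≥ 30 kt ⇒ rapid intensification.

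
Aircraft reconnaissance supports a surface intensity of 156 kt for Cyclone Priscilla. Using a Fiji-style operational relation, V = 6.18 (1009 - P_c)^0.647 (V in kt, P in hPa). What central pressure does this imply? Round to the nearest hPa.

ΔP = (V / 6.18)^(1/0.647) = (156/6.18)^1.546.
156/6.18 = 25.243; 25.243^1.546 ≈ 146.94 hPa.
P_c = 1009 − 146.94 = 862.06 ≈ 862 hPa.

862 hPa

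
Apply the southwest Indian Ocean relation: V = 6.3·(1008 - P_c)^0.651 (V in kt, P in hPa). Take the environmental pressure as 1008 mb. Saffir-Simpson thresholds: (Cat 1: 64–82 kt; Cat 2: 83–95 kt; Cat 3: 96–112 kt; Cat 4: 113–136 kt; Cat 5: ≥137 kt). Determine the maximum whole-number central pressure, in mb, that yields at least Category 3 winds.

Category 3 begins at V = 96 kt.
Required ΔP = (96/6.3)^(1/0.651) = 15.238^1.536 ≈ 65.63 mb.
P_c ≤ 1008 − 65.63 = 942.37, so the highest integer P_c is 942 mb.

942 mb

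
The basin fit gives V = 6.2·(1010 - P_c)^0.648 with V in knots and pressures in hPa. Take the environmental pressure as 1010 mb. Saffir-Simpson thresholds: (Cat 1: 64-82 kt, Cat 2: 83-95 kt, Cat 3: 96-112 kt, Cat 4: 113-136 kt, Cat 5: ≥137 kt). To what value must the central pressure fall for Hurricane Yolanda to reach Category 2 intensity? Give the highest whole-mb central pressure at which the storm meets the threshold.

955 mb

Category 2 begins at V = 83 kt.
Required ΔP = (83/6.2)^(1/0.648) = 13.387^1.543 ≈ 54.79 mb.
P_c ≤ 1010 − 54.79 = 955.21, so the highest integer P_c is 955 mb.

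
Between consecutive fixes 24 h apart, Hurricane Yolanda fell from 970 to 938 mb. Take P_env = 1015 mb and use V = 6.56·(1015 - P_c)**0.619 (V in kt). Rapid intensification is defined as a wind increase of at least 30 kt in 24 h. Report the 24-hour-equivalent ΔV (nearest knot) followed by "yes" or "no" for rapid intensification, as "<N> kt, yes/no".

V₁: ΔP = 45, V ≈ 6.56 × 45^0.619 ≈ 69.22 kt.
V₂: ΔP = 77, V ≈ 6.56 × 77^0.619 ≈ 96.53 kt.
ΔV over 24 h = 27.31 kt → 24 h equivalent = 27.31 × 24/24 ≈ 27.31 kt.
27 kt < 30 kt ⇒ not rapid intensification.

27 kt, no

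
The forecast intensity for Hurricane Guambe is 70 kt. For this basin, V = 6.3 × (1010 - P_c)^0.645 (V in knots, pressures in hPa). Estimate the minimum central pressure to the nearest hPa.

968 hPa

ΔP = (V / 6.3)^(1/0.645) = (70/6.3)^1.550.
70/6.3 = 11.111; 11.111^1.550 ≈ 41.81 hPa.
P_c = 1010 − 41.81 = 968.19 ≈ 968 hPa.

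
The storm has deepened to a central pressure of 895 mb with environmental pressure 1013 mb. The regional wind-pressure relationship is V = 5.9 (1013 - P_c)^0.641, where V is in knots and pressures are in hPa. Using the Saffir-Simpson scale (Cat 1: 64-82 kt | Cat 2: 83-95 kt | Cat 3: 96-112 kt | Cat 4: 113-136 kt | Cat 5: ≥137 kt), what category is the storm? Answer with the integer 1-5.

ΔP = 1013 − 895 = 118 mb.
V ≈ 5.9 × 118^0.641 = 5.9 × 21.29 ≈ 126 kt.
126 kt falls in the Category 4 band.

4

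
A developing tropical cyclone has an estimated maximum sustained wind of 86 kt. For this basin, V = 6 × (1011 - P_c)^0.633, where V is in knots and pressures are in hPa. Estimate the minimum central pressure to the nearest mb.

ΔP = (V / 6)^(1/0.633) = (86/6)^1.580.
86/6 = 14.333; 14.333^1.580 ≈ 67.11 mb.
P_c = 1011 − 67.11 = 943.89 ≈ 944 mb.

944 mb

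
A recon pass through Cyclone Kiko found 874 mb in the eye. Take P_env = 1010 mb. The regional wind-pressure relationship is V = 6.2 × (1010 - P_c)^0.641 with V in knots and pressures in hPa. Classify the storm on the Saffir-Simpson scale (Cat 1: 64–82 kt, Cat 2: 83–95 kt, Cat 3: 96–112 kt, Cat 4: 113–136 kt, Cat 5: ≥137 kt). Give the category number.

ΔP = 1010 − 874 = 136 mb.
V ≈ 6.2 × 136^0.641 = 6.2 × 23.31 ≈ 145 kt.
145 kt falls in the Category 5 band.

5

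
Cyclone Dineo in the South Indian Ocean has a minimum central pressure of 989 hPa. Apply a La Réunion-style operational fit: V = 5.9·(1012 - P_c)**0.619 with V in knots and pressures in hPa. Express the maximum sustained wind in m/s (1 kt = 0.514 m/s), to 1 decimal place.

21.1 m/s

ΔP = 1012 − 989 = 23 hPa.
V ≈ 5.9 × 23^0.619 = 5.9 × 6.965 ≈ 41.092 kt.
41.092 × 0.514 ≈ 21.12 m/s → 21.1 m/s.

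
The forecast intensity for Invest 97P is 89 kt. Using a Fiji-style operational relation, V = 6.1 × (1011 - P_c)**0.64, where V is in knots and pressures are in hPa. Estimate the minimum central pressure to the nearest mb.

945 mb

ΔP = (V / 6.1)^(1/0.64) = (89/6.1)^1.562.
89/6.1 = 14.590; 14.590^1.562 ≈ 65.89 mb.
P_c = 1011 − 65.89 = 945.11 ≈ 945 mb.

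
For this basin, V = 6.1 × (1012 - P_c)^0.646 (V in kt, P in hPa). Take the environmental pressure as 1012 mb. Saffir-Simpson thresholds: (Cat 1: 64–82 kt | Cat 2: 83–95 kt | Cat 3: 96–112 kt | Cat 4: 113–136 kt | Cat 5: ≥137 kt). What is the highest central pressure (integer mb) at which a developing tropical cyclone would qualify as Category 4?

920 mb

Category 4 begins at V = 113 kt.
Required ΔP = (113/6.1)^(1/0.646) = 18.525^1.548 ≈ 91.72 mb.
P_c ≤ 1012 − 91.72 = 920.28, so the highest integer P_c is 920 mb.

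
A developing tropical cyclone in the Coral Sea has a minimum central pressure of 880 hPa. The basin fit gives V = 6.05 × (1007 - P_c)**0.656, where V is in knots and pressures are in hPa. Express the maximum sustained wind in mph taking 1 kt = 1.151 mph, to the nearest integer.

ΔP = 1007 − 880 = 127 hPa.
V ≈ 6.05 × 127^0.656 = 6.05 × 23.994 ≈ 145.161 kt.
145.161 × 1.151 ≈ 167.08 mph → 167 mph.

167 mph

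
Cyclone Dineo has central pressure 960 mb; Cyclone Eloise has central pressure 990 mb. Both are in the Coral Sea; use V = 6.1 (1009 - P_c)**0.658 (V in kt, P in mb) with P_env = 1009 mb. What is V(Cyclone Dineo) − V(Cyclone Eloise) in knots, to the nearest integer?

37 kt

Cyclone Dineo: ΔP = 49; V ≈ 6.1 × 49^0.658 ≈ 78.97 kt.
Cyclone Eloise: ΔP = 19; V ≈ 6.1 × 19^0.658 ≈ 42.34 kt.
Difference ≈ 78.97 − 42.34 = 36.63 → 37 kt.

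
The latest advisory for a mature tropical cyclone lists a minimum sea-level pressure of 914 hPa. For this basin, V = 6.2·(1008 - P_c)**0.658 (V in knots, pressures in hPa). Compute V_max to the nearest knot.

ΔP = 1008 − 914 = 94 hPa.
94^0.658 ≈ 19.876.
V ≈ 6.2 × 19.876 ≈ 123.2 kt.

123 kt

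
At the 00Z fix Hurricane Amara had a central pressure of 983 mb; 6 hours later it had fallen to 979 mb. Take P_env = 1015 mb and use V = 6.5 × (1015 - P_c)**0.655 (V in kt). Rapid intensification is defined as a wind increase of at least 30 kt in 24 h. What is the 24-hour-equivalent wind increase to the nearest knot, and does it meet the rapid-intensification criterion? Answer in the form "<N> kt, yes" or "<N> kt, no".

20 kt, no

V₁: ΔP = 32, V ≈ 6.5 × 32^0.655 ≈ 62.92 kt.
V₂: ΔP = 36, V ≈ 6.5 × 36^0.655 ≈ 67.97 kt.
ΔV over 6 h = 5.05 kt → 24 h equivalent = 5.05 × 24/6 ≈ 20.20 kt.
20 kt < 30 kt ⇒ not rapid intensification.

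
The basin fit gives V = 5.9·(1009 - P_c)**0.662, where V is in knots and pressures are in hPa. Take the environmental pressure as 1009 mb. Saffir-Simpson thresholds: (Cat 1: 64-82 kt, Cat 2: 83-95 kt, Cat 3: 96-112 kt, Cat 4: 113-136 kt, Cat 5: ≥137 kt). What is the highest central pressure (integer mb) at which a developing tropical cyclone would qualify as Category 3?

Category 3 begins at V = 96 kt.
Required ΔP = (96/5.9)^(1/0.662) = 16.271^1.511 ≈ 67.60 mb.
P_c ≤ 1009 − 67.60 = 941.40, so the highest integer P_c is 941 mb.

941 mb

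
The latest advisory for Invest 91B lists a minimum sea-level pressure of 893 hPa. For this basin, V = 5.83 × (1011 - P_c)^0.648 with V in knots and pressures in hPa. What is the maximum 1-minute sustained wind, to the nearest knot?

ΔP = 1011 − 893 = 118 hPa.
118^0.648 ≈ 22.008.
V ≈ 5.83 × 22.008 ≈ 128.3 kt.

128 kt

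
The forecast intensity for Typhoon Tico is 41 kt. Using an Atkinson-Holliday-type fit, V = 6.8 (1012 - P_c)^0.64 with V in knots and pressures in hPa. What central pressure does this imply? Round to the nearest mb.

ΔP = (V / 6.8)^(1/0.64) = (41/6.8)^1.562.
41/6.8 = 6.029; 6.029^1.562 ≈ 16.56 mb.
P_c = 1012 − 16.56 = 995.44 ≈ 995 mb.

995 mb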